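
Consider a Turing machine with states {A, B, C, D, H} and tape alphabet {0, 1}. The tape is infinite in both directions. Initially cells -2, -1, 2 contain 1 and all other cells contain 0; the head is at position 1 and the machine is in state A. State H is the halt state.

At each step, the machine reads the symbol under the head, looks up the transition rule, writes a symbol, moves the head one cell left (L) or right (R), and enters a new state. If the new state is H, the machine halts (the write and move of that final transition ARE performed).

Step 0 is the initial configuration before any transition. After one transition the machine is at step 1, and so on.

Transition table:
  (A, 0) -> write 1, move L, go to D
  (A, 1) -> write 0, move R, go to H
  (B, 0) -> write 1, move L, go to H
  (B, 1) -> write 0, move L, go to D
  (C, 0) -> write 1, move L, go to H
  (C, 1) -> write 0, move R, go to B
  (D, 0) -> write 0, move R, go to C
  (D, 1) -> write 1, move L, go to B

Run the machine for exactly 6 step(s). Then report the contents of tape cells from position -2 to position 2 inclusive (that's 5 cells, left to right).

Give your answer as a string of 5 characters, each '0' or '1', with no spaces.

Step 1: in state A at pos 1, read 0 -> (A,0)->write 1,move L,goto D. Now: state=D, head=0, tape[-3..3]=0110110 (head:    ^)
Step 2: in state D at pos 0, read 0 -> (D,0)->write 0,move R,goto C. Now: state=C, head=1, tape[-3..3]=0110110 (head:     ^)
Step 3: in state C at pos 1, read 1 -> (C,1)->write 0,move R,goto B. Now: state=B, head=2, tape[-3..3]=0110010 (head:      ^)
Step 4: in state B at pos 2, read 1 -> (B,1)->write 0,move L,goto D. Now: state=D, head=1, tape[-3..3]=0110000 (head:     ^)
Step 5: in state D at pos 1, read 0 -> (D,0)->write 0,move R,goto C. Now: state=C, head=2, tape[-3..3]=0110000 (head:      ^)
Step 6: in state C at pos 2, read 0 -> (C,0)->write 1,move L,goto H. Now: state=H, head=1, tape[-3..3]=0110010 (head:     ^)

Answer: 11001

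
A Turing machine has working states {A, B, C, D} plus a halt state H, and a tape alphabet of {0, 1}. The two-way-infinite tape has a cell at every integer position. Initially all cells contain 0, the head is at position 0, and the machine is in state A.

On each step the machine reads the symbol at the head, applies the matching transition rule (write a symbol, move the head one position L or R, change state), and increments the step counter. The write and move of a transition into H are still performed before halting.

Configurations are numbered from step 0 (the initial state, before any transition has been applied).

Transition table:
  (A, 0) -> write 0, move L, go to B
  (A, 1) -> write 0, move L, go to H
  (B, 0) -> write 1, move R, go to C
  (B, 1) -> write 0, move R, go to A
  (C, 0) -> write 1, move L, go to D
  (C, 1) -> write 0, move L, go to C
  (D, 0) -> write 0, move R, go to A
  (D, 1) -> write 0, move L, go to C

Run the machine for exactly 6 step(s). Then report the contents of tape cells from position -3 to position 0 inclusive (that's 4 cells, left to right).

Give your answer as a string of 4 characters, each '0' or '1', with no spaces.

Answer: 0101

Derivation:
Step 1: in state A at pos 0, read 0 -> (A,0)->write 0,move L,goto B. Now: state=B, head=-1, tape[-2..1]=0000 (head:  ^)
Step 2: in state B at pos -1, read 0 -> (B,0)->write 1,move R,goto C. Now: state=C, head=0, tape[-2..1]=0100 (head:   ^)
Step 3: in state C at pos 0, read 0 -> (C,0)->write 1,move L,goto D. Now: state=D, head=-1, tape[-2..1]=0110 (head:  ^)
Step 4: in state D at pos -1, read 1 -> (D,1)->write 0,move L,goto C. Now: state=C, head=-2, tape[-3..1]=00010 (head:  ^)
Step 5: in state C at pos -2, read 0 -> (C,0)->write 1,move L,goto D. Now: state=D, head=-3, tape[-4..1]=001010 (head:  ^)
Step 6: in state D at pos -3, read 0 -> (D,0)->write 0,move R,goto A. Now: state=A, head=-2, tape[-4..1]=001010 (head:   ^)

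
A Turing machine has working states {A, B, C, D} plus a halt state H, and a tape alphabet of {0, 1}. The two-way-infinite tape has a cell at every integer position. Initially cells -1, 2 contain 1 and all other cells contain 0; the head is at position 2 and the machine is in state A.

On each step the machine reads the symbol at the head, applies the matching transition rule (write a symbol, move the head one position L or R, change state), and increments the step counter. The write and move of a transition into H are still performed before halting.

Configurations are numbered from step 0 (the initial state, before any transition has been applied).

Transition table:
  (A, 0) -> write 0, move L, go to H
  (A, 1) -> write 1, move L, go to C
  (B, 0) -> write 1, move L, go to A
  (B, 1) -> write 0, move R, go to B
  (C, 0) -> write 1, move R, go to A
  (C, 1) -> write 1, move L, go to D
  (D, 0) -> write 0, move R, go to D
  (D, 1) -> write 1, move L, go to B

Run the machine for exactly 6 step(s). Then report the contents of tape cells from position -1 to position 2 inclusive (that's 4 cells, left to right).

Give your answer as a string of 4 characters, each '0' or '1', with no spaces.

Step 1: in state A at pos 2, read 1 -> (A,1)->write 1,move L,goto C. Now: state=C, head=1, tape[-2..3]=010010 (head:    ^)
Step 2: in state C at pos 1, read 0 -> (C,0)->write 1,move R,goto A. Now: state=A, head=2, tape[-2..3]=010110 (head:     ^)
Step 3: in state A at pos 2, read 1 -> (A,1)->write 1,move L,goto C. Now: state=C, head=1, tape[-2..3]=010110 (head:    ^)
Step 4: in state C at pos 1, read 1 -> (C,1)->write 1,move L,goto D. Now: state=D, head=0, tape[-2..3]=010110 (head:   ^)
Step 5: in state D at pos 0, read 0 -> (D,0)->write 0,move R,goto D. Now: state=D, head=1, tape[-2..3]=010110 (head:    ^)
Step 6: in state D at pos 1, read 1 -> (D,1)->write 1,move L,goto B. Now: state=B, head=0, tape[-2..3]=010110 (head:   ^)

Answer: 1011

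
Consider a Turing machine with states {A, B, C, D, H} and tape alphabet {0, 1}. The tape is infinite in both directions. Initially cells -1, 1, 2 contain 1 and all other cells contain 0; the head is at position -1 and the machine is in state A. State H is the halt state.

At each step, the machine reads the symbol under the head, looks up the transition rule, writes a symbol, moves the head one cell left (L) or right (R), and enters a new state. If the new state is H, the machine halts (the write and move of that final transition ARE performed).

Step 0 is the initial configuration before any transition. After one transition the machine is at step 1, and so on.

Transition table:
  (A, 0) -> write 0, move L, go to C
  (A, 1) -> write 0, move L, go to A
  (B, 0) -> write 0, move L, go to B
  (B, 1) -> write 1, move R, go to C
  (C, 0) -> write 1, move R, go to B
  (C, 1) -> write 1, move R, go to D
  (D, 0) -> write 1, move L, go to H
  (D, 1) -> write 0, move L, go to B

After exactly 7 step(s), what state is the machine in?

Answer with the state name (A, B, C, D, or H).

Answer: B

Derivation:
Step 1: in state A at pos -1, read 1 -> (A,1)->write 0,move L,goto A. Now: state=A, head=-2, tape[-3..3]=0000110 (head:  ^)
Step 2: in state A at pos -2, read 0 -> (A,0)->write 0,move L,goto C. Now: state=C, head=-3, tape[-4..3]=00000110 (head:  ^)
Step 3: in state C at pos -3, read 0 -> (C,0)->write 1,move R,goto B. Now: state=B, head=-2, tape[-4..3]=01000110 (head:   ^)
Step 4: in state B at pos -2, read 0 -> (B,0)->write 0,move L,goto B. Now: state=B, head=-3, tape[-4..3]=01000110 (head:  ^)
Step 5: in state B at pos -3, read 1 -> (B,1)->write 1,move R,goto C. Now: state=C, head=-2, tape[-4..3]=01000110 (head:   ^)
Step 6: in state C at pos -2, read 0 -> (C,0)->write 1,move R,goto B. Now: state=B, head=-1, tape[-4..3]=01100110 (head:    ^)
Step 7: in state B at pos -1, read 0 -> (B,0)->write 0,move L,goto B. Now: state=B, head=-2, tape[-4..3]=01100110 (head:   ^)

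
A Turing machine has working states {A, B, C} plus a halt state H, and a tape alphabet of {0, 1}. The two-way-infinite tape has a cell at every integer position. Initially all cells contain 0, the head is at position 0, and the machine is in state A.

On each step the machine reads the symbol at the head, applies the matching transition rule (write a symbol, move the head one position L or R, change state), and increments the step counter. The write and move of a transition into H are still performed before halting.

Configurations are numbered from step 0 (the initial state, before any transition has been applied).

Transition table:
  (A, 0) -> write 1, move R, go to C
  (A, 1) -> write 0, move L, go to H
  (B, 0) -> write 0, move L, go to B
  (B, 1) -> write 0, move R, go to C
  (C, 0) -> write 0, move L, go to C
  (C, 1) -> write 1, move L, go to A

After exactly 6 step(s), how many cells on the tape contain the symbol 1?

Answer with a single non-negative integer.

Answer: 1

Derivation:
Step 1: in state A at pos 0, read 0 -> (A,0)->write 1,move R,goto C. Now: state=C, head=1, tape[-1..2]=0100 (head:   ^)
Step 2: in state C at pos 1, read 0 -> (C,0)->write 0,move L,goto C. Now: state=C, head=0, tape[-1..2]=0100 (head:  ^)
Step 3: in state C at pos 0, read 1 -> (C,1)->write 1,move L,goto A. Now: state=A, head=-1, tape[-2..2]=00100 (head:  ^)
Step 4: in state A at pos -1, read 0 -> (A,0)->write 1,move R,goto C. Now: state=C, head=0, tape[-2..2]=01100 (head:   ^)
Step 5: in state C at pos 0, read 1 -> (C,1)->write 1,move L,goto A. Now: state=A, head=-1, tape[-2..2]=01100 (head:  ^)
Step 6: in state A at pos -1, read 1 -> (A,1)->write 0,move L,goto H. Now: state=H, head=-2, tape[-3..2]=000100 (head:  ^)
Cells containing 1 after step 6: {0} -> 1 cell(s)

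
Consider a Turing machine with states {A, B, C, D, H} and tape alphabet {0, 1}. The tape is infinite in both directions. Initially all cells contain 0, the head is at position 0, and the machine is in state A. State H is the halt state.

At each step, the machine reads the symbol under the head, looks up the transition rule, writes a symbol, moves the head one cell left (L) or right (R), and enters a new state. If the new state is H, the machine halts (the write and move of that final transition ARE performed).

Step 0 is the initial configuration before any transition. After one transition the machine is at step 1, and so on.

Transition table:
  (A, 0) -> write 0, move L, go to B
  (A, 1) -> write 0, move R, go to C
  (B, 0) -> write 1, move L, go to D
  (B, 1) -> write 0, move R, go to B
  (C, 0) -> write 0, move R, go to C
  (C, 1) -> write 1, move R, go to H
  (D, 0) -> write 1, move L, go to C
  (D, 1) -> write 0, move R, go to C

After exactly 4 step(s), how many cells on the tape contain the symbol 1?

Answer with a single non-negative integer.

Step 1: in state A at pos 0, read 0 -> (A,0)->write 0,move L,goto B. Now: state=B, head=-1, tape[-2..1]=0000 (head:  ^)
Step 2: in state B at pos -1, read 0 -> (B,0)->write 1,move L,goto D. Now: state=D, head=-2, tape[-3..1]=00100 (head:  ^)
Step 3: in state D at pos -2, read 0 -> (D,0)->write 1,move L,goto C. Now: state=C, head=-3, tape[-4..1]=001100 (head:  ^)
Step 4: in state C at pos -3, read 0 -> (C,0)->write 0,move R,goto C. Now: state=C, head=-2, tape[-4..1]=001100 (head:   ^)
Cells containing 1 after step 4: {-2, -1} -> 2 cell(s)

Answer: 2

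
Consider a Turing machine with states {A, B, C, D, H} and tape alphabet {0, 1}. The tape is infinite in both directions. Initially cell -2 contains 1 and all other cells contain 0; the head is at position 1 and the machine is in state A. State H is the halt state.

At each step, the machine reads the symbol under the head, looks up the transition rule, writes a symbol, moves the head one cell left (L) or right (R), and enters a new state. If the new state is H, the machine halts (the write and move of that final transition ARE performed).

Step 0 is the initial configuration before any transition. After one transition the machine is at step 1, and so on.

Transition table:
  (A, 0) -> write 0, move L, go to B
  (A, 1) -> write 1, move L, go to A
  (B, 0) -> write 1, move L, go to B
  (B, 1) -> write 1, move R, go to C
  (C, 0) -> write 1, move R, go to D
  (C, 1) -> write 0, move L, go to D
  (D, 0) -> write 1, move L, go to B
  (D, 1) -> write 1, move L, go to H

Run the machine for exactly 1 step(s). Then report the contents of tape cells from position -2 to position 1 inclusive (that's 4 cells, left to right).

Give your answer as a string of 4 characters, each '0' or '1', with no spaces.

Answer: 1000

Derivation:
Step 1: in state A at pos 1, read 0 -> (A,0)->write 0,move L,goto B. Now: state=B, head=0, tape[-3..2]=010000 (head:    ^)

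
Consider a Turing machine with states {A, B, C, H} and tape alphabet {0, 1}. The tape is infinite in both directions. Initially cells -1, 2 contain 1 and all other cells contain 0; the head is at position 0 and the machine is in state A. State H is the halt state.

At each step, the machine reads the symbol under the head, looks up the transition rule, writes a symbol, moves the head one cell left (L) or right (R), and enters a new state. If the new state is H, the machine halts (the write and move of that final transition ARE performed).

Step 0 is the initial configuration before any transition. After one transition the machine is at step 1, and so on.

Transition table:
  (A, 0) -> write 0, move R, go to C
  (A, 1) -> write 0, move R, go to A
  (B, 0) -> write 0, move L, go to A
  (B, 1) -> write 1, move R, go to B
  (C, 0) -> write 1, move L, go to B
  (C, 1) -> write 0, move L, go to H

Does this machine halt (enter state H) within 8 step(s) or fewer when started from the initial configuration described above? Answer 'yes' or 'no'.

Answer: yes

Derivation:
Step 1: in state A at pos 0, read 0 -> (A,0)->write 0,move R,goto C. Now: state=C, head=1, tape[-2..3]=010010 (head:    ^)
Step 2: in state C at pos 1, read 0 -> (C,0)->write 1,move L,goto B. Now: state=B, head=0, tape[-2..3]=010110 (head:   ^)
Step 3: in state B at pos 0, read 0 -> (B,0)->write 0,move L,goto A. Now: state=A, head=-1, tape[-2..3]=010110 (head:  ^)
Step 4: in state A at pos -1, read 1 -> (A,1)->write 0,move R,goto A. Now: state=A, head=0, tape[-2..3]=000110 (head:   ^)
Step 5: in state A at pos 0, read 0 -> (A,0)->write 0,move R,goto C. Now: state=C, head=1, tape[-2..3]=000110 (head:    ^)
Step 6: in state C at pos 1, read 1 -> (C,1)->write 0,move L,goto H. Now: state=H, head=0, tape[-2..3]=000010 (head:   ^)
State H reached at step 6; 6 <= 8 -> yes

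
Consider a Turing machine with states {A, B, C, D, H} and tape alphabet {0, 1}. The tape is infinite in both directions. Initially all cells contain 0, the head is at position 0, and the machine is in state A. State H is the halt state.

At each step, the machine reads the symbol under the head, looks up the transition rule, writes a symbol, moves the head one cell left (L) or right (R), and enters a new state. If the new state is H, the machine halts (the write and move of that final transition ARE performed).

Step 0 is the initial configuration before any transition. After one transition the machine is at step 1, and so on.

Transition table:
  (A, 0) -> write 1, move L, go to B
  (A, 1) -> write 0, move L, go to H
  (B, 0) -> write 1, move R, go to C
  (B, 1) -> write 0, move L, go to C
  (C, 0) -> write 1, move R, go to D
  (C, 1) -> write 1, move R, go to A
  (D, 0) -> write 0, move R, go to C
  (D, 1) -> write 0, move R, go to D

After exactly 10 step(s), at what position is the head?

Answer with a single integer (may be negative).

Answer: 0

Derivation:
Step 1: in state A at pos 0, read 0 -> (A,0)->write 1,move L,goto B. Now: state=B, head=-1, tape[-2..1]=0010 (head:  ^)
Step 2: in state B at pos -1, read 0 -> (B,0)->write 1,move R,goto C. Now: state=C, head=0, tape[-2..1]=0110 (head:   ^)
Step 3: in state C at pos 0, read 1 -> (C,1)->write 1,move R,goto A. Now: state=A, head=1, tape[-2..2]=01100 (head:    ^)
Step 4: in state A at pos 1, read 0 -> (A,0)->write 1,move L,goto B. Now: state=B, head=0, tape[-2..2]=01110 (head:   ^)
Step 5: in state B at pos 0, read 1 -> (B,1)->write 0,move L,goto C. Now: state=C, head=-1, tape[-2..2]=01010 (head:  ^)
Step 6: in state C at pos -1, read 1 -> (C,1)->write 1,move R,goto A. Now: state=A, head=0, tape[-2..2]=01010 (head:   ^)
Step 7: in state A at pos 0, read 0 -> (A,0)->write 1,move L,goto B. Now: state=B, head=-1, tape[-2..2]=01110 (head:  ^)
Step 8: in state B at pos -1, read 1 -> (B,1)->write 0,move L,goto C. Now: state=C, head=-2, tape[-3..2]=000110 (head:  ^)
Step 9: in state C at pos -2, read 0 -> (C,0)->write 1,move R,goto D. Now: state=D, head=-1, tape[-3..2]=010110 (head:   ^)
Step 10: in state D at pos -1, read 0 -> (D,0)->write 0,move R,goto C. Now: state=C, head=0, tape[-3..2]=010110 (head:    ^)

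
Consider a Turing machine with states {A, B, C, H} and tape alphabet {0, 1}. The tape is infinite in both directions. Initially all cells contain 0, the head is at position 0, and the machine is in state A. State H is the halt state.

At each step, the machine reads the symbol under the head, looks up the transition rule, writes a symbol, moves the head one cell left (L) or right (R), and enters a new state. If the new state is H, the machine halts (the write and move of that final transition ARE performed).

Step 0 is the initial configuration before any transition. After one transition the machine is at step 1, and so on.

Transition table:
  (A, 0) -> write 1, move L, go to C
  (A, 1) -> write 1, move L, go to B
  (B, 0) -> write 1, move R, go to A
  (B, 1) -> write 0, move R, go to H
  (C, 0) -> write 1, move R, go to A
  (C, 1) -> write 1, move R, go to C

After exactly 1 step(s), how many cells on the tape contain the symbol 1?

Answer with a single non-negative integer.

Step 1: in state A at pos 0, read 0 -> (A,0)->write 1,move L,goto C. Now: state=C, head=-1, tape[-2..1]=0010 (head:  ^)
Cells containing 1 after step 1: {0} -> 1 cell(s)

Answer: 1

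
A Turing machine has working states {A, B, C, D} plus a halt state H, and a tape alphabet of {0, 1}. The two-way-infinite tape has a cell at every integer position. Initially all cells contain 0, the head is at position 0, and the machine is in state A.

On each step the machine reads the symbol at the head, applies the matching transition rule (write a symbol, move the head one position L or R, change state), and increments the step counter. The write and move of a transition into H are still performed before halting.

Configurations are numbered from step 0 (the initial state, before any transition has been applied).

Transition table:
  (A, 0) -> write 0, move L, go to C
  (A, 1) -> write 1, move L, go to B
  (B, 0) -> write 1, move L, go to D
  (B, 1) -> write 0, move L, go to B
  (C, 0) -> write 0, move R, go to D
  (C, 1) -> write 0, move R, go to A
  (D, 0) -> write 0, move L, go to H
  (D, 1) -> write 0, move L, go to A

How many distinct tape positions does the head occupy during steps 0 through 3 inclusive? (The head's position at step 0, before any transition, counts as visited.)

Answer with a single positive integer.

Answer: 2

Derivation:
Step 1: in state A at pos 0, read 0 -> (A,0)->write 0,move L,goto C. Now: state=C, head=-1, tape[-2..1]=0000 (head:  ^)
Step 2: in state C at pos -1, read 0 -> (C,0)->write 0,move R,goto D. Now: state=D, head=0, tape[-2..1]=0000 (head:   ^)
Step 3: in state D at pos 0, read 0 -> (D,0)->write 0,move L,goto H. Now: state=H, head=-1, tape[-2..1]=0000 (head:  ^)
Head positions at steps 0..3: starting at 0, distinct positions visited = {-1, 0} -> 2 position(s)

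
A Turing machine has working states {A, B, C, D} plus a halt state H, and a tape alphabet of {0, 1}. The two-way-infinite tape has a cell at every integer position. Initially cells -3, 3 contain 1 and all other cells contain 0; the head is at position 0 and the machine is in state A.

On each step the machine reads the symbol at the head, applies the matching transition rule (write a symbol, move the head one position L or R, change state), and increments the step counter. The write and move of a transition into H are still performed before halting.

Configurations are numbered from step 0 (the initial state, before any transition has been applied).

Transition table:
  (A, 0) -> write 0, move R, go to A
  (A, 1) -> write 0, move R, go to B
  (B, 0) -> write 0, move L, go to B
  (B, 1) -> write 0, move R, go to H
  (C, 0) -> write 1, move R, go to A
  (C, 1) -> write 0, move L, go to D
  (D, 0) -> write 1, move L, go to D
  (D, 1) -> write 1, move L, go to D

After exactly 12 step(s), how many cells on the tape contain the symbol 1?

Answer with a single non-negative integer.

Step 1: in state A at pos 0, read 0 -> (A,0)->write 0,move R,goto A. Now: state=A, head=1, tape[-4..4]=010000010 (head:      ^)
Step 2: in state A at pos 1, read 0 -> (A,0)->write 0,move R,goto A. Now: state=A, head=2, tape[-4..4]=010000010 (head:       ^)
Step 3: in state A at pos 2, read 0 -> (A,0)->write 0,move R,goto A. Now: state=A, head=3, tape[-4..4]=010000010 (head:        ^)
Step 4: in state A at pos 3, read 1 -> (A,1)->write 0,move R,goto B. Now: state=B, head=4, tape[-4..5]=0100000000 (head:         ^)
Step 5: in state B at pos 4, read 0 -> (B,0)->write 0,move L,goto B. Now: state=B, head=3, tape[-4..5]=0100000000 (head:        ^)
Step 6: in state B at pos 3, read 0 -> (B,0)->write 0,move L,goto B. Now: state=B, head=2, tape[-4..5]=0100000000 (head:       ^)
Step 7: in state B at pos 2, read 0 -> (B,0)->write 0,move L,goto B. Now: state=B, head=1, tape[-4..5]=0100000000 (head:      ^)
Step 8: in state B at pos 1, read 0 -> (B,0)->write 0,move L,goto B. Now: state=B, head=0, tape[-4..5]=0100000000 (head:     ^)
Step 9: in state B at pos 0, read 0 -> (B,0)->write 0,move L,goto B. Now: state=B, head=-1, tape[-4..5]=0100000000 (head:    ^)
Step 10: in state B at pos -1, read 0 -> (B,0)->write 0,move L,goto B. Now: state=B, head=-2, tape[-4..5]=0100000000 (head:   ^)
Step 11: in state B at pos -2, read 0 -> (B,0)->write 0,move L,goto B. Now: state=B, head=-3, tape[-4..5]=0100000000 (head:  ^)
Step 12: in state B at pos -3, read 1 -> (B,1)->write 0,move R,goto H. Now: state=H, head=-2, tape[-4..5]=0000000000 (head:   ^)
No cell contains 1 after step 12 -> 0 cell(s)

Answer: 0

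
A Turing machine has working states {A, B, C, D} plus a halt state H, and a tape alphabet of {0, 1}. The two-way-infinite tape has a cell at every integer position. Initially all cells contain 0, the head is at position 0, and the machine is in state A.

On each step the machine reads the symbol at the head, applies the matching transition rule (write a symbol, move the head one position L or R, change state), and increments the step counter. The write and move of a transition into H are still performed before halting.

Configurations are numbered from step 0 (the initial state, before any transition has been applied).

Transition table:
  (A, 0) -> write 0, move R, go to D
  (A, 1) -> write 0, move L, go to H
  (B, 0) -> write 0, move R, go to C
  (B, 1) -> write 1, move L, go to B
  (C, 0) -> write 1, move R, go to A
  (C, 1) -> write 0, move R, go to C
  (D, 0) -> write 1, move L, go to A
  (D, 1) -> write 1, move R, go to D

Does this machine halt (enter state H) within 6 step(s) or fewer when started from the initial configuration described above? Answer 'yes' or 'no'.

Step 1: in state A at pos 0, read 0 -> (A,0)->write 0,move R,goto D. Now: state=D, head=1, tape[-1..2]=0000 (head:   ^)
Step 2: in state D at pos 1, read 0 -> (D,0)->write 1,move L,goto A. Now: state=A, head=0, tape[-1..2]=0010 (head:  ^)
Step 3: in state A at pos 0, read 0 -> (A,0)->write 0,move R,goto D. Now: state=D, head=1, tape[-1..2]=0010 (head:   ^)
Step 4: in state D at pos 1, read 1 -> (D,1)->write 1,move R,goto D. Now: state=D, head=2, tape[-1..3]=00100 (head:    ^)
Step 5: in state D at pos 2, read 0 -> (D,0)->write 1,move L,goto A. Now: state=A, head=1, tape[-1..3]=00110 (head:   ^)
Step 6: in state A at pos 1, read 1 -> (A,1)->write 0,move L,goto H. Now: state=H, head=0, tape[-1..3]=00010 (head:  ^)
State H reached at step 6; 6 <= 6 -> yes

Answer: yes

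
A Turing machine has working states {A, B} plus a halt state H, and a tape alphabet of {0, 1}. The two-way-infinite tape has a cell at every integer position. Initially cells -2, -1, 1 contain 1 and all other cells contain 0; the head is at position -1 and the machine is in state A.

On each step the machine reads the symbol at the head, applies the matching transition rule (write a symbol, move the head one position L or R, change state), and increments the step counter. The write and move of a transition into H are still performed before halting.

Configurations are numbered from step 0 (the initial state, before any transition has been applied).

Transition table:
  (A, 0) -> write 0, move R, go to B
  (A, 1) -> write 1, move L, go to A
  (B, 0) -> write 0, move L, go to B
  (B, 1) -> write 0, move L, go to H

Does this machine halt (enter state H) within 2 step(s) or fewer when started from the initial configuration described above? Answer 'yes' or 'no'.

Step 1: in state A at pos -1, read 1 -> (A,1)->write 1,move L,goto A. Now: state=A, head=-2, tape[-3..2]=011010 (head:  ^)
Step 2: in state A at pos -2, read 1 -> (A,1)->write 1,move L,goto A. Now: state=A, head=-3, tape[-4..2]=0011010 (head:  ^)
After 2 step(s): state = A (not H) -> not halted within 2 -> no

Answer: no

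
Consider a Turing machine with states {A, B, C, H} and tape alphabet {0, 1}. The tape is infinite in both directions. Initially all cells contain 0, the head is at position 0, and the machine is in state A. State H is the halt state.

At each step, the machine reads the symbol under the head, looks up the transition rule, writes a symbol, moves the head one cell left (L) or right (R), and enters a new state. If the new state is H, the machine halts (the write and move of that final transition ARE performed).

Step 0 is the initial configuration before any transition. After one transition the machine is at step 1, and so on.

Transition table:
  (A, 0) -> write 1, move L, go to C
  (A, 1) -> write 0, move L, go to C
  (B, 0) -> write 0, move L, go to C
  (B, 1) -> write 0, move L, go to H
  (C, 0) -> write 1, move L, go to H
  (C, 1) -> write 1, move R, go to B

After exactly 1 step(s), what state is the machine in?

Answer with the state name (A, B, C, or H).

Answer: C

Derivation:
Step 1: in state A at pos 0, read 0 -> (A,0)->write 1,move L,goto C. Now: state=C, head=-1, tape[-2..1]=0010 (head:  ^)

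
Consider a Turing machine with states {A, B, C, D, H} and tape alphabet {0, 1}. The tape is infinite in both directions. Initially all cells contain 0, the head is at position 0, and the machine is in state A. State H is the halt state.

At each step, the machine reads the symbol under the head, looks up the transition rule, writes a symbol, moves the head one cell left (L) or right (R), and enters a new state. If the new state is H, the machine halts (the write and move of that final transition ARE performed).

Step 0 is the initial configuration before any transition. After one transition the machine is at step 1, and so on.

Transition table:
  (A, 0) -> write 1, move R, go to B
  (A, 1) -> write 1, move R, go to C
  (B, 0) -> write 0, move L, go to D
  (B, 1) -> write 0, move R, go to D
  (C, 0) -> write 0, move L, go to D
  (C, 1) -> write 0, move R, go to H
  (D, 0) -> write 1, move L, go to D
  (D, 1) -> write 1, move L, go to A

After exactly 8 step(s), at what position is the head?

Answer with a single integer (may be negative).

Step 1: in state A at pos 0, read 0 -> (A,0)->write 1,move R,goto B. Now: state=B, head=1, tape[-1..2]=0100 (head:   ^)
Step 2: in state B at pos 1, read 0 -> (B,0)->write 0,move L,goto D. Now: state=D, head=0, tape[-1..2]=0100 (head:  ^)
Step 3: in state D at pos 0, read 1 -> (D,1)->write 1,move L,goto A. Now: state=A, head=-1, tape[-2..2]=00100 (head:  ^)
Step 4: in state A at pos -1, read 0 -> (A,0)->write 1,move R,goto B. Now: state=B, head=0, tape[-2..2]=01100 (head:   ^)
Step 5: in state B at pos 0, read 1 -> (B,1)->write 0,move R,goto D. Now: state=D, head=1, tape[-2..2]=01000 (head:    ^)
Step 6: in state D at pos 1, read 0 -> (D,0)->write 1,move L,goto D. Now: state=D, head=0, tape[-2..2]=01010 (head:   ^)
Step 7: in state D at pos 0, read 0 -> (D,0)->write 1,move L,goto D. Now: state=D, head=-1, tape[-2..2]=01110 (head:  ^)
Step 8: in state D at pos -1, read 1 -> (D,1)->write 1,move L,goto A. Now: state=A, head=-2, tape[-3..2]=001110 (head:  ^)

Answer: -2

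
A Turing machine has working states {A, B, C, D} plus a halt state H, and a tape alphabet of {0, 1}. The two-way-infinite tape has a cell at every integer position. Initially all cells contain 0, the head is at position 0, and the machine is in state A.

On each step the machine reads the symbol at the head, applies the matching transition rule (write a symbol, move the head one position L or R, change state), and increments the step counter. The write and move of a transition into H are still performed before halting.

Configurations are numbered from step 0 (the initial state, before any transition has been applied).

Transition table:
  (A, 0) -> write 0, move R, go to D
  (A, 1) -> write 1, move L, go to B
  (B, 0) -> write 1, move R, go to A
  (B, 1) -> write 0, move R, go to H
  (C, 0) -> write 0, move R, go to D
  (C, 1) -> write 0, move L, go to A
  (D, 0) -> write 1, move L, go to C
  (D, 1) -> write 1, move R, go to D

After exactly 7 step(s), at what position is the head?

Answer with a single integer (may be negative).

Step 1: in state A at pos 0, read 0 -> (A,0)->write 0,move R,goto D. Now: state=D, head=1, tape[-1..2]=0000 (head:   ^)
Step 2: in state D at pos 1, read 0 -> (D,0)->write 1,move L,goto C. Now: state=C, head=0, tape[-1..2]=0010 (head:  ^)
Step 3: in state C at pos 0, read 0 -> (C,0)->write 0,move R,goto D. Now: state=D, head=1, tape[-1..2]=0010 (head:   ^)
Step 4: in state D at pos 1, read 1 -> (D,1)->write 1,move R,goto D. Now: state=D, head=2, tape[-1..3]=00100 (head:    ^)
Step 5: in state D at pos 2, read 0 -> (D,0)->write 1,move L,goto C. Now: state=C, head=1, tape[-1..3]=00110 (head:   ^)
Step 6: in state C at pos 1, read 1 -> (C,1)->write 0,move L,goto A. Now: state=A, head=0, tape[-1..3]=00010 (head:  ^)
Step 7: in state A at pos 0, read 0 -> (A,0)->write 0,move R,goto D. Now: state=D, head=1, tape[-1..3]=00010 (head:   ^)

Answer: 1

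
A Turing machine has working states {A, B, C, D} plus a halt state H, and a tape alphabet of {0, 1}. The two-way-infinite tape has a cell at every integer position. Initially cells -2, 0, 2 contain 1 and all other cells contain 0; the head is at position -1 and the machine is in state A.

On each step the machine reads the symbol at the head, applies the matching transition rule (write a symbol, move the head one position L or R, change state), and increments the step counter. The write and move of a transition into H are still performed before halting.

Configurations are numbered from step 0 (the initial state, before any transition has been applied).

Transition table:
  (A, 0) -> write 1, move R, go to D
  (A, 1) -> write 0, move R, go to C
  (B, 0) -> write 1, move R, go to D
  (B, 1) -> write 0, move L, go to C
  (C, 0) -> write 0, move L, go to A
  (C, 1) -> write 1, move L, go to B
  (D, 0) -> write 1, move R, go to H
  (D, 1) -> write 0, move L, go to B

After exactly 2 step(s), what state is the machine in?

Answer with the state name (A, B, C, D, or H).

Step 1: in state A at pos -1, read 0 -> (A,0)->write 1,move R,goto D. Now: state=D, head=0, tape[-3..3]=0111010 (head:    ^)
Step 2: in state D at pos 0, read 1 -> (D,1)->write 0,move L,goto B. Now: state=B, head=-1, tape[-3..3]=0110010 (head:   ^)

Answer: B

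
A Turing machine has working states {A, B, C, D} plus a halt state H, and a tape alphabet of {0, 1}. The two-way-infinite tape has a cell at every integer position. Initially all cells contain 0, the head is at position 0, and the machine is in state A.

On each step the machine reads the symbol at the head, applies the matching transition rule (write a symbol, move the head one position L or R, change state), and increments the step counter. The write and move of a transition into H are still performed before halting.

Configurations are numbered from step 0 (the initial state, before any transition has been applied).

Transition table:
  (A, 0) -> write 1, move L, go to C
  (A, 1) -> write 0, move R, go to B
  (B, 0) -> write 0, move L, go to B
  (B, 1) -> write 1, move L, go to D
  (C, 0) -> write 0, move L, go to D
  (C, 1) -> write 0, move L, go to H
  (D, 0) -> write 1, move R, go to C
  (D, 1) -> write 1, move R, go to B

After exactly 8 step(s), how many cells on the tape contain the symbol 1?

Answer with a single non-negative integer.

Step 1: in state A at pos 0, read 0 -> (A,0)->write 1,move L,goto C. Now: state=C, head=-1, tape[-2..1]=0010 (head:  ^)
Step 2: in state C at pos -1, read 0 -> (C,0)->write 0,move L,goto D. Now: state=D, head=-2, tape[-3..1]=00010 (head:  ^)
Step 3: in state D at pos -2, read 0 -> (D,0)->write 1,move R,goto C. Now: state=C, head=-1, tape[-3..1]=01010 (head:   ^)
Step 4: in state C at pos -1, read 0 -> (C,0)->write 0,move L,goto D. Now: state=D, head=-2, tape[-3..1]=01010 (head:  ^)
Step 5: in state D at pos -2, read 1 -> (D,1)->write 1,move R,goto B. Now: state=B, head=-1, tape[-3..1]=01010 (head:   ^)
Step 6: in state B at pos -1, read 0 -> (B,0)->write 0,move L,goto B. Now: state=B, head=-2, tape[-3..1]=01010 (head:  ^)
Step 7: in state B at pos -2, read 1 -> (B,1)->write 1,move L,goto D. Now: state=D, head=-3, tape[-4..1]=001010 (head:  ^)
Step 8: in state D at pos -3, read 0 -> (D,0)->write 1,move R,goto C. Now: state=C, head=-2, tape[-4..1]=011010 (head:   ^)
Cells containing 1 after step 8: {-3, -2, 0} -> 3 cell(s)

Answer: 3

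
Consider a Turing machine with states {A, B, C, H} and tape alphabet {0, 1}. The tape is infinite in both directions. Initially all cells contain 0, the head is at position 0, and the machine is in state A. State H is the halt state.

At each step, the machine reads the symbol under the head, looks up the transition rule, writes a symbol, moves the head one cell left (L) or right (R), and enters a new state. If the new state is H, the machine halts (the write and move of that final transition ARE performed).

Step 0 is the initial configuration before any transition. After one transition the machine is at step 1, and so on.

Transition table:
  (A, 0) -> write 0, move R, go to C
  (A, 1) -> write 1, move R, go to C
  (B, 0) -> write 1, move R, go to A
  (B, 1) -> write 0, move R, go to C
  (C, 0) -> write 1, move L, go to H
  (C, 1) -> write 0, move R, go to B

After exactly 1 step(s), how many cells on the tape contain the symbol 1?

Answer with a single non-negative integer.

Answer: 0

Derivation:
Step 1: in state A at pos 0, read 0 -> (A,0)->write 0,move R,goto C. Now: state=C, head=1, tape[-1..2]=0000 (head:   ^)
No cell contains 1 after step 1 -> 0 cell(s)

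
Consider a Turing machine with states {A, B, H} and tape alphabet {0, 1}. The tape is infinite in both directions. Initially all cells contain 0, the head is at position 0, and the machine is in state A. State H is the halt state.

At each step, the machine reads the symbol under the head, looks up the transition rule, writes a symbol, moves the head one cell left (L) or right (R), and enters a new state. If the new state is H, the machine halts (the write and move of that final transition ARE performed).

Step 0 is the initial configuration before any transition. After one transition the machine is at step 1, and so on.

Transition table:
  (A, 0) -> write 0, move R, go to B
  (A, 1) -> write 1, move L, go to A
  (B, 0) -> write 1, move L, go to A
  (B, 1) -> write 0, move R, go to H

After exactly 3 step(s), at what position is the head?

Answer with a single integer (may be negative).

Step 1: in state A at pos 0, read 0 -> (A,0)->write 0,move R,goto B. Now: state=B, head=1, tape[-1..2]=0000 (head:   ^)
Step 2: in state B at pos 1, read 0 -> (B,0)->write 1,move L,goto A. Now: state=A, head=0, tape[-1..2]=0010 (head:  ^)
Step 3: in state A at pos 0, read 0 -> (A,0)->write 0,move R,goto B. Now: state=B, head=1, tape[-1..2]=0010 (head:   ^)

Answer: 1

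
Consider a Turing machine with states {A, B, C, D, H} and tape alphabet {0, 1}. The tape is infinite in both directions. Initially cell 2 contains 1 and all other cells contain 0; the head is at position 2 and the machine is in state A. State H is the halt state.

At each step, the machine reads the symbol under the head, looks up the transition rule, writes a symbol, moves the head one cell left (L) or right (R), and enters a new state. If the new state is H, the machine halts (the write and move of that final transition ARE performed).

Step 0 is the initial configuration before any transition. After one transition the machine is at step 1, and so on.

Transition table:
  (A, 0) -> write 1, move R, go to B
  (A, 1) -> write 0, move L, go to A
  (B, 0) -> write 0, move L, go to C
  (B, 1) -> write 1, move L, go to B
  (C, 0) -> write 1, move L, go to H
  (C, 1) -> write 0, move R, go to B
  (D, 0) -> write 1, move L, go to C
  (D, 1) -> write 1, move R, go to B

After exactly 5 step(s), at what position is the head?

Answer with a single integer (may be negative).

Step 1: in state A at pos 2, read 1 -> (A,1)->write 0,move L,goto A. Now: state=A, head=1, tape[0..3]=0000 (head:  ^)
Step 2: in state A at pos 1, read 0 -> (A,0)->write 1,move R,goto B. Now: state=B, head=2, tape[0..3]=0100 (head:   ^)
Step 3: in state B at pos 2, read 0 -> (B,0)->write 0,move L,goto C. Now: state=C, head=1, tape[0..3]=0100 (head:  ^)
Step 4: in state C at pos 1, read 1 -> (C,1)->write 0,move R,goto B. Now: state=B, head=2, tape[0..3]=0000 (head:   ^)
Step 5: in state B at pos 2, read 0 -> (B,0)->write 0,move L,goto C. Now: state=C, head=1, tape[0..3]=0000 (head:  ^)

Answer: 1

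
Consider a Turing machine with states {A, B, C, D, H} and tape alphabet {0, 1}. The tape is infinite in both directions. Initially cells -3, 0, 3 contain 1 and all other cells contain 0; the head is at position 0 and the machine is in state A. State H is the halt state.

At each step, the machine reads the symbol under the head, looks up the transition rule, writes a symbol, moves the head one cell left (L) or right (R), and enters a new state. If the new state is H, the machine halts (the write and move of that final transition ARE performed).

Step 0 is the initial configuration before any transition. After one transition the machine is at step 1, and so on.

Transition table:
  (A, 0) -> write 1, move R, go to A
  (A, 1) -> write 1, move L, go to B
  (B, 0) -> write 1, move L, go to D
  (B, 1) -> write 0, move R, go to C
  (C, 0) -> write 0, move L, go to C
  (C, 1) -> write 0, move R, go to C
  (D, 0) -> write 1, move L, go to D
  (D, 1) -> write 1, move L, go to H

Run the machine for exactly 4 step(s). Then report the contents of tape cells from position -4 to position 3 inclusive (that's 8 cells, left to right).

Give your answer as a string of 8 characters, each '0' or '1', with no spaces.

Answer: 01111001

Derivation:
Step 1: in state A at pos 0, read 1 -> (A,1)->write 1,move L,goto B. Now: state=B, head=-1, tape[-4..4]=010010010 (head:    ^)
Step 2: in state B at pos -1, read 0 -> (B,0)->write 1,move L,goto D. Now: state=D, head=-2, tape[-4..4]=010110010 (head:   ^)
Step 3: in state D at pos -2, read 0 -> (D,0)->write 1,move L,goto D. Now: state=D, head=-3, tape[-4..4]=011110010 (head:  ^)
Step 4: in state D at pos -3, read 1 -> (D,1)->write 1,move L,goto H. Now: state=H, head=-4, tape[-5..4]=0011110010 (head:  ^)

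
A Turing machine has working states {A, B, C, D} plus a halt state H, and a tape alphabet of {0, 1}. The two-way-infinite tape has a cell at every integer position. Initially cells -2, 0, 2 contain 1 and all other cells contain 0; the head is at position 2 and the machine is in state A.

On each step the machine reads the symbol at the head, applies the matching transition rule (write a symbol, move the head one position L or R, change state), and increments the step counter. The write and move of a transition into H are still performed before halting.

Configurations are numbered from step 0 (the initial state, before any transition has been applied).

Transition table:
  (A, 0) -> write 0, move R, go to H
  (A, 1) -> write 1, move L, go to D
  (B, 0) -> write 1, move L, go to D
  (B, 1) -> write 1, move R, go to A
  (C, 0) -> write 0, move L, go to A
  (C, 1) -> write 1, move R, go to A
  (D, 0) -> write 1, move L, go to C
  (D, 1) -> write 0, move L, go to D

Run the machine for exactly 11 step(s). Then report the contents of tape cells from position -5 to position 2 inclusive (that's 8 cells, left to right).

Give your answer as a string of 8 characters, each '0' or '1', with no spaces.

Step 1: in state A at pos 2, read 1 -> (A,1)->write 1,move L,goto D. Now: state=D, head=1, tape[-3..3]=0101010 (head:     ^)
Step 2: in state D at pos 1, read 0 -> (D,0)->write 1,move L,goto C. Now: state=C, head=0, tape[-3..3]=0101110 (head:    ^)
Step 3: in state C at pos 0, read 1 -> (C,1)->write 1,move R,goto A. Now: state=A, head=1, tape[-3..3]=0101110 (head:     ^)
Step 4: in state A at pos 1, read 1 -> (A,1)->write 1,move L,goto D. Now: state=D, head=0, tape[-3..3]=0101110 (head:    ^)
Step 5: in state D at pos 0, read 1 -> (D,1)->write 0,move L,goto D. Now: state=D, head=-1, tape[-3..3]=0100110 (head:   ^)
Step 6: in state D at pos -1, read 0 -> (D,0)->write 1,move L,goto C. Now: state=C, head=-2, tape[-3..3]=0110110 (head:  ^)
Step 7: in state C at pos -2, read 1 -> (C,1)->write 1,move R,goto A. Now: state=A, head=-1, tape[-3..3]=0110110 (head:   ^)
Step 8: in state A at pos -1, read 1 -> (A,1)->write 1,move L,goto D. Now: state=D, head=-2, tape[-3..3]=0110110 (head:  ^)
Step 9: in state D at pos -2, read 1 -> (D,1)->write 0,move L,goto D. Now: state=D, head=-3, tape[-4..3]=00010110 (head:  ^)
Step 10: in state D at pos -3, read 0 -> (D,0)->write 1,move L,goto C. Now: state=C, head=-4, tape[-5..3]=001010110 (head:  ^)
Step 11: in state C at pos -4, read 0 -> (C,0)->write 0,move L,goto A. Now: state=A, head=-5, tape[-6..3]=0001010110 (head:  ^)

Answer: 00101011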